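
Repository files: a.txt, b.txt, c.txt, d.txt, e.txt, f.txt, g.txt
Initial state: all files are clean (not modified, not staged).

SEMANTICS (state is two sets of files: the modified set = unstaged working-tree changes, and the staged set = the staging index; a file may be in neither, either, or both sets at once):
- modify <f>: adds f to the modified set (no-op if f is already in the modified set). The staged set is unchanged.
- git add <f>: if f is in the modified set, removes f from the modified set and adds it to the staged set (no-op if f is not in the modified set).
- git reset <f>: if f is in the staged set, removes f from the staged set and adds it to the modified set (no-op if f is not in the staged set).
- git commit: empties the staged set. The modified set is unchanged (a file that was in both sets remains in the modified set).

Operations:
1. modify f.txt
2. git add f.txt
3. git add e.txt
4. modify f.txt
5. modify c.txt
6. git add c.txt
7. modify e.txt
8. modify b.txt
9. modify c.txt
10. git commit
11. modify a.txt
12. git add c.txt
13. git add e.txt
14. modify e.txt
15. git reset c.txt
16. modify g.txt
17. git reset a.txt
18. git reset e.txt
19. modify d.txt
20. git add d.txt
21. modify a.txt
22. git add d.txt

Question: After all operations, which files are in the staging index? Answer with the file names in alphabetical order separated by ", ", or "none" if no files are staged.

Answer: d.txt

Derivation:
After op 1 (modify f.txt): modified={f.txt} staged={none}
After op 2 (git add f.txt): modified={none} staged={f.txt}
After op 3 (git add e.txt): modified={none} staged={f.txt}
After op 4 (modify f.txt): modified={f.txt} staged={f.txt}
After op 5 (modify c.txt): modified={c.txt, f.txt} staged={f.txt}
After op 6 (git add c.txt): modified={f.txt} staged={c.txt, f.txt}
After op 7 (modify e.txt): modified={e.txt, f.txt} staged={c.txt, f.txt}
After op 8 (modify b.txt): modified={b.txt, e.txt, f.txt} staged={c.txt, f.txt}
After op 9 (modify c.txt): modified={b.txt, c.txt, e.txt, f.txt} staged={c.txt, f.txt}
After op 10 (git commit): modified={b.txt, c.txt, e.txt, f.txt} staged={none}
After op 11 (modify a.txt): modified={a.txt, b.txt, c.txt, e.txt, f.txt} staged={none}
After op 12 (git add c.txt): modified={a.txt, b.txt, e.txt, f.txt} staged={c.txt}
After op 13 (git add e.txt): modified={a.txt, b.txt, f.txt} staged={c.txt, e.txt}
After op 14 (modify e.txt): modified={a.txt, b.txt, e.txt, f.txt} staged={c.txt, e.txt}
After op 15 (git reset c.txt): modified={a.txt, b.txt, c.txt, e.txt, f.txt} staged={e.txt}
After op 16 (modify g.txt): modified={a.txt, b.txt, c.txt, e.txt, f.txt, g.txt} staged={e.txt}
After op 17 (git reset a.txt): modified={a.txt, b.txt, c.txt, e.txt, f.txt, g.txt} staged={e.txt}
After op 18 (git reset e.txt): modified={a.txt, b.txt, c.txt, e.txt, f.txt, g.txt} staged={none}
After op 19 (modify d.txt): modified={a.txt, b.txt, c.txt, d.txt, e.txt, f.txt, g.txt} staged={none}
After op 20 (git add d.txt): modified={a.txt, b.txt, c.txt, e.txt, f.txt, g.txt} staged={d.txt}
After op 21 (modify a.txt): modified={a.txt, b.txt, c.txt, e.txt, f.txt, g.txt} staged={d.txt}
After op 22 (git add d.txt): modified={a.txt, b.txt, c.txt, e.txt, f.txt, g.txt} staged={d.txt}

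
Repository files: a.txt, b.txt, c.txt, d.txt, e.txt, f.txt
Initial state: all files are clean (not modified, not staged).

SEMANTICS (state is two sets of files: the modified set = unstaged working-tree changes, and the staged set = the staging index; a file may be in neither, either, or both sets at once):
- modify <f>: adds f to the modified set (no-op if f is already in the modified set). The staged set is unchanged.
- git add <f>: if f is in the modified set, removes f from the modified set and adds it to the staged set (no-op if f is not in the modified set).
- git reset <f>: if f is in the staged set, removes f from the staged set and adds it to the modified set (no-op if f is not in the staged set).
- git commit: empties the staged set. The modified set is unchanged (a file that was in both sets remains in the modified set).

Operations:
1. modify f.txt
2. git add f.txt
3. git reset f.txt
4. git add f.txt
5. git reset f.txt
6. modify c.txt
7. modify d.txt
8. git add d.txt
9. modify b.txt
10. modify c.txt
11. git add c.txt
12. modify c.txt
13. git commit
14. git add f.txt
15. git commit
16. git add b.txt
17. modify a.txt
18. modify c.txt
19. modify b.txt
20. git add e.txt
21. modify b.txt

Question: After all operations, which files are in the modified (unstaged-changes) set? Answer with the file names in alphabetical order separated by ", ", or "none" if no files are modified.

Answer: a.txt, b.txt, c.txt

Derivation:
After op 1 (modify f.txt): modified={f.txt} staged={none}
After op 2 (git add f.txt): modified={none} staged={f.txt}
After op 3 (git reset f.txt): modified={f.txt} staged={none}
After op 4 (git add f.txt): modified={none} staged={f.txt}
After op 5 (git reset f.txt): modified={f.txt} staged={none}
After op 6 (modify c.txt): modified={c.txt, f.txt} staged={none}
After op 7 (modify d.txt): modified={c.txt, d.txt, f.txt} staged={none}
After op 8 (git add d.txt): modified={c.txt, f.txt} staged={d.txt}
After op 9 (modify b.txt): modified={b.txt, c.txt, f.txt} staged={d.txt}
After op 10 (modify c.txt): modified={b.txt, c.txt, f.txt} staged={d.txt}
After op 11 (git add c.txt): modified={b.txt, f.txt} staged={c.txt, d.txt}
After op 12 (modify c.txt): modified={b.txt, c.txt, f.txt} staged={c.txt, d.txt}
After op 13 (git commit): modified={b.txt, c.txt, f.txt} staged={none}
After op 14 (git add f.txt): modified={b.txt, c.txt} staged={f.txt}
After op 15 (git commit): modified={b.txt, c.txt} staged={none}
After op 16 (git add b.txt): modified={c.txt} staged={b.txt}
After op 17 (modify a.txt): modified={a.txt, c.txt} staged={b.txt}
After op 18 (modify c.txt): modified={a.txt, c.txt} staged={b.txt}
After op 19 (modify b.txt): modified={a.txt, b.txt, c.txt} staged={b.txt}
After op 20 (git add e.txt): modified={a.txt, b.txt, c.txt} staged={b.txt}
After op 21 (modify b.txt): modified={a.txt, b.txt, c.txt} staged={b.txt}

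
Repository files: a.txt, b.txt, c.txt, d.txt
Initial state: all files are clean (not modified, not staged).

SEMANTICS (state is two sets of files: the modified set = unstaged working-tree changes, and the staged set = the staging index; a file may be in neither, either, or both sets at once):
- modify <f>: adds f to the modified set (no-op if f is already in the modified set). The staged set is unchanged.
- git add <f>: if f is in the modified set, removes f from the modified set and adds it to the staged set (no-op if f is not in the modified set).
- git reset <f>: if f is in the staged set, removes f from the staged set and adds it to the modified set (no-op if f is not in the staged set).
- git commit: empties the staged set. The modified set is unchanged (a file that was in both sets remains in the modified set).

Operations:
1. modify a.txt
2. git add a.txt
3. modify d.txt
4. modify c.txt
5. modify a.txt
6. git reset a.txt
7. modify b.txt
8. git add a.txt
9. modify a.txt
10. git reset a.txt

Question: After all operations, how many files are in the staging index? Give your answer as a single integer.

Answer: 0

Derivation:
After op 1 (modify a.txt): modified={a.txt} staged={none}
After op 2 (git add a.txt): modified={none} staged={a.txt}
After op 3 (modify d.txt): modified={d.txt} staged={a.txt}
After op 4 (modify c.txt): modified={c.txt, d.txt} staged={a.txt}
After op 5 (modify a.txt): modified={a.txt, c.txt, d.txt} staged={a.txt}
After op 6 (git reset a.txt): modified={a.txt, c.txt, d.txt} staged={none}
After op 7 (modify b.txt): modified={a.txt, b.txt, c.txt, d.txt} staged={none}
After op 8 (git add a.txt): modified={b.txt, c.txt, d.txt} staged={a.txt}
After op 9 (modify a.txt): modified={a.txt, b.txt, c.txt, d.txt} staged={a.txt}
After op 10 (git reset a.txt): modified={a.txt, b.txt, c.txt, d.txt} staged={none}
Final staged set: {none} -> count=0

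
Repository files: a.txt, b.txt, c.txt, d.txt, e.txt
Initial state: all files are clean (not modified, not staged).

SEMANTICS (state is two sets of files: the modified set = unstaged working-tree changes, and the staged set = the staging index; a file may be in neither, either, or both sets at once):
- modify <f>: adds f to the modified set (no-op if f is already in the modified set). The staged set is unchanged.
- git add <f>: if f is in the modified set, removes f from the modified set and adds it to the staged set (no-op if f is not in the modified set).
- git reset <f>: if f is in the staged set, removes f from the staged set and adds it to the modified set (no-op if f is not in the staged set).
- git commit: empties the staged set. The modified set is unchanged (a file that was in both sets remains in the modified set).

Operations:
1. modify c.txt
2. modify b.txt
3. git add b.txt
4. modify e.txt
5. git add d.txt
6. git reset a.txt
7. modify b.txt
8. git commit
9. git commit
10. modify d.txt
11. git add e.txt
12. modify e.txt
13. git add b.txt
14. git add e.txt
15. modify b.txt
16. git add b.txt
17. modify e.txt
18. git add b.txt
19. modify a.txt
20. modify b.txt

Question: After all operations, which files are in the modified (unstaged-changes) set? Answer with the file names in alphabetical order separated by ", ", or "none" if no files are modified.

After op 1 (modify c.txt): modified={c.txt} staged={none}
After op 2 (modify b.txt): modified={b.txt, c.txt} staged={none}
After op 3 (git add b.txt): modified={c.txt} staged={b.txt}
After op 4 (modify e.txt): modified={c.txt, e.txt} staged={b.txt}
After op 5 (git add d.txt): modified={c.txt, e.txt} staged={b.txt}
After op 6 (git reset a.txt): modified={c.txt, e.txt} staged={b.txt}
After op 7 (modify b.txt): modified={b.txt, c.txt, e.txt} staged={b.txt}
After op 8 (git commit): modified={b.txt, c.txt, e.txt} staged={none}
After op 9 (git commit): modified={b.txt, c.txt, e.txt} staged={none}
After op 10 (modify d.txt): modified={b.txt, c.txt, d.txt, e.txt} staged={none}
After op 11 (git add e.txt): modified={b.txt, c.txt, d.txt} staged={e.txt}
After op 12 (modify e.txt): modified={b.txt, c.txt, d.txt, e.txt} staged={e.txt}
After op 13 (git add b.txt): modified={c.txt, d.txt, e.txt} staged={b.txt, e.txt}
After op 14 (git add e.txt): modified={c.txt, d.txt} staged={b.txt, e.txt}
After op 15 (modify b.txt): modified={b.txt, c.txt, d.txt} staged={b.txt, e.txt}
After op 16 (git add b.txt): modified={c.txt, d.txt} staged={b.txt, e.txt}
After op 17 (modify e.txt): modified={c.txt, d.txt, e.txt} staged={b.txt, e.txt}
After op 18 (git add b.txt): modified={c.txt, d.txt, e.txt} staged={b.txt, e.txt}
After op 19 (modify a.txt): modified={a.txt, c.txt, d.txt, e.txt} staged={b.txt, e.txt}
After op 20 (modify b.txt): modified={a.txt, b.txt, c.txt, d.txt, e.txt} staged={b.txt, e.txt}

Answer: a.txt, b.txt, c.txt, d.txt, e.txt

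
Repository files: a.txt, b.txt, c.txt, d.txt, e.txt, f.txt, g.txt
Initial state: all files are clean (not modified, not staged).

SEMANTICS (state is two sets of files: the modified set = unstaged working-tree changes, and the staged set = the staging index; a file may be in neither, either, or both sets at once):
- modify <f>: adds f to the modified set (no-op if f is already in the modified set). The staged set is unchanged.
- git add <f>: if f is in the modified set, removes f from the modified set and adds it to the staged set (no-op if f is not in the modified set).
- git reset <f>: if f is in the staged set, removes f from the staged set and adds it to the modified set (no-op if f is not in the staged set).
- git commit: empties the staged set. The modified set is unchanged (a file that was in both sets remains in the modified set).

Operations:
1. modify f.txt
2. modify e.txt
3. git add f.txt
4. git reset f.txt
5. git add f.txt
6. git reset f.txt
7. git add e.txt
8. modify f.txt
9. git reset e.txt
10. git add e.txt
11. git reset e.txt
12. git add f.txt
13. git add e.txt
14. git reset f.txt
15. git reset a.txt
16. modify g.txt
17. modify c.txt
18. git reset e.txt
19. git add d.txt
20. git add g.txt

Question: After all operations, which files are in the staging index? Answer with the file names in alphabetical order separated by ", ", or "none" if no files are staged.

After op 1 (modify f.txt): modified={f.txt} staged={none}
After op 2 (modify e.txt): modified={e.txt, f.txt} staged={none}
After op 3 (git add f.txt): modified={e.txt} staged={f.txt}
After op 4 (git reset f.txt): modified={e.txt, f.txt} staged={none}
After op 5 (git add f.txt): modified={e.txt} staged={f.txt}
After op 6 (git reset f.txt): modified={e.txt, f.txt} staged={none}
After op 7 (git add e.txt): modified={f.txt} staged={e.txt}
After op 8 (modify f.txt): modified={f.txt} staged={e.txt}
After op 9 (git reset e.txt): modified={e.txt, f.txt} staged={none}
After op 10 (git add e.txt): modified={f.txt} staged={e.txt}
After op 11 (git reset e.txt): modified={e.txt, f.txt} staged={none}
After op 12 (git add f.txt): modified={e.txt} staged={f.txt}
After op 13 (git add e.txt): modified={none} staged={e.txt, f.txt}
After op 14 (git reset f.txt): modified={f.txt} staged={e.txt}
After op 15 (git reset a.txt): modified={f.txt} staged={e.txt}
After op 16 (modify g.txt): modified={f.txt, g.txt} staged={e.txt}
After op 17 (modify c.txt): modified={c.txt, f.txt, g.txt} staged={e.txt}
After op 18 (git reset e.txt): modified={c.txt, e.txt, f.txt, g.txt} staged={none}
After op 19 (git add d.txt): modified={c.txt, e.txt, f.txt, g.txt} staged={none}
After op 20 (git add g.txt): modified={c.txt, e.txt, f.txt} staged={g.txt}

Answer: g.txt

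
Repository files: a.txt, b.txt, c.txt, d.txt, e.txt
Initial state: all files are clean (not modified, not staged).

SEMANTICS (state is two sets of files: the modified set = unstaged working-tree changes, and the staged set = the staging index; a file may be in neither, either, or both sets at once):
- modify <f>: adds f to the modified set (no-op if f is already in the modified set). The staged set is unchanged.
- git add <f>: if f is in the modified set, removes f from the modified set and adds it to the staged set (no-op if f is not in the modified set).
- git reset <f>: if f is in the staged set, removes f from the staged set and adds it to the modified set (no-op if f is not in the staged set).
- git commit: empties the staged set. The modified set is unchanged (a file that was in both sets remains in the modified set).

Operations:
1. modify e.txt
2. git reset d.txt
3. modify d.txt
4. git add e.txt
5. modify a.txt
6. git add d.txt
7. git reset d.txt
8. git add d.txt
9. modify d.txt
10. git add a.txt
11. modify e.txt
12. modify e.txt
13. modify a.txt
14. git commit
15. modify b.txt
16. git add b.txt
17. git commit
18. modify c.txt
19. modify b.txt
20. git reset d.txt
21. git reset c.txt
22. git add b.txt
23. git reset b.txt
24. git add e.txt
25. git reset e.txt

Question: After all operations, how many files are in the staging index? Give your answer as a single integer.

After op 1 (modify e.txt): modified={e.txt} staged={none}
After op 2 (git reset d.txt): modified={e.txt} staged={none}
After op 3 (modify d.txt): modified={d.txt, e.txt} staged={none}
After op 4 (git add e.txt): modified={d.txt} staged={e.txt}
After op 5 (modify a.txt): modified={a.txt, d.txt} staged={e.txt}
After op 6 (git add d.txt): modified={a.txt} staged={d.txt, e.txt}
After op 7 (git reset d.txt): modified={a.txt, d.txt} staged={e.txt}
After op 8 (git add d.txt): modified={a.txt} staged={d.txt, e.txt}
After op 9 (modify d.txt): modified={a.txt, d.txt} staged={d.txt, e.txt}
After op 10 (git add a.txt): modified={d.txt} staged={a.txt, d.txt, e.txt}
After op 11 (modify e.txt): modified={d.txt, e.txt} staged={a.txt, d.txt, e.txt}
After op 12 (modify e.txt): modified={d.txt, e.txt} staged={a.txt, d.txt, e.txt}
After op 13 (modify a.txt): modified={a.txt, d.txt, e.txt} staged={a.txt, d.txt, e.txt}
After op 14 (git commit): modified={a.txt, d.txt, e.txt} staged={none}
After op 15 (modify b.txt): modified={a.txt, b.txt, d.txt, e.txt} staged={none}
After op 16 (git add b.txt): modified={a.txt, d.txt, e.txt} staged={b.txt}
After op 17 (git commit): modified={a.txt, d.txt, e.txt} staged={none}
After op 18 (modify c.txt): modified={a.txt, c.txt, d.txt, e.txt} staged={none}
After op 19 (modify b.txt): modified={a.txt, b.txt, c.txt, d.txt, e.txt} staged={none}
After op 20 (git reset d.txt): modified={a.txt, b.txt, c.txt, d.txt, e.txt} staged={none}
After op 21 (git reset c.txt): modified={a.txt, b.txt, c.txt, d.txt, e.txt} staged={none}
After op 22 (git add b.txt): modified={a.txt, c.txt, d.txt, e.txt} staged={b.txt}
After op 23 (git reset b.txt): modified={a.txt, b.txt, c.txt, d.txt, e.txt} staged={none}
After op 24 (git add e.txt): modified={a.txt, b.txt, c.txt, d.txt} staged={e.txt}
After op 25 (git reset e.txt): modified={a.txt, b.txt, c.txt, d.txt, e.txt} staged={none}
Final staged set: {none} -> count=0

Answer: 0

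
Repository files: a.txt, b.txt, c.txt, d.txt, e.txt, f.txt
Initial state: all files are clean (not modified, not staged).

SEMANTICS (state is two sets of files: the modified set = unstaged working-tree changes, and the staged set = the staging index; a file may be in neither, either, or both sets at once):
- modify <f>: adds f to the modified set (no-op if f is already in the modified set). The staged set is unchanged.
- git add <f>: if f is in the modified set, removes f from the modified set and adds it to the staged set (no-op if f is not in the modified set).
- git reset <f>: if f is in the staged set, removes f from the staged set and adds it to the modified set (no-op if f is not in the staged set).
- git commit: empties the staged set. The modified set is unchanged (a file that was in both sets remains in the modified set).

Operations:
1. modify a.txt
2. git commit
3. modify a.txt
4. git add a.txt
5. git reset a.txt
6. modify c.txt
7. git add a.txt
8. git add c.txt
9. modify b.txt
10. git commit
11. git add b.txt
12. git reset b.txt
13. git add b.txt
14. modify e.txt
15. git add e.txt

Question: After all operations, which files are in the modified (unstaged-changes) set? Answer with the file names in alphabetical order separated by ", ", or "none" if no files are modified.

After op 1 (modify a.txt): modified={a.txt} staged={none}
After op 2 (git commit): modified={a.txt} staged={none}
After op 3 (modify a.txt): modified={a.txt} staged={none}
After op 4 (git add a.txt): modified={none} staged={a.txt}
After op 5 (git reset a.txt): modified={a.txt} staged={none}
After op 6 (modify c.txt): modified={a.txt, c.txt} staged={none}
After op 7 (git add a.txt): modified={c.txt} staged={a.txt}
After op 8 (git add c.txt): modified={none} staged={a.txt, c.txt}
After op 9 (modify b.txt): modified={b.txt} staged={a.txt, c.txt}
After op 10 (git commit): modified={b.txt} staged={none}
After op 11 (git add b.txt): modified={none} staged={b.txt}
After op 12 (git reset b.txt): modified={b.txt} staged={none}
After op 13 (git add b.txt): modified={none} staged={b.txt}
After op 14 (modify e.txt): modified={e.txt} staged={b.txt}
After op 15 (git add e.txt): modified={none} staged={b.txt, e.txt}

Answer: none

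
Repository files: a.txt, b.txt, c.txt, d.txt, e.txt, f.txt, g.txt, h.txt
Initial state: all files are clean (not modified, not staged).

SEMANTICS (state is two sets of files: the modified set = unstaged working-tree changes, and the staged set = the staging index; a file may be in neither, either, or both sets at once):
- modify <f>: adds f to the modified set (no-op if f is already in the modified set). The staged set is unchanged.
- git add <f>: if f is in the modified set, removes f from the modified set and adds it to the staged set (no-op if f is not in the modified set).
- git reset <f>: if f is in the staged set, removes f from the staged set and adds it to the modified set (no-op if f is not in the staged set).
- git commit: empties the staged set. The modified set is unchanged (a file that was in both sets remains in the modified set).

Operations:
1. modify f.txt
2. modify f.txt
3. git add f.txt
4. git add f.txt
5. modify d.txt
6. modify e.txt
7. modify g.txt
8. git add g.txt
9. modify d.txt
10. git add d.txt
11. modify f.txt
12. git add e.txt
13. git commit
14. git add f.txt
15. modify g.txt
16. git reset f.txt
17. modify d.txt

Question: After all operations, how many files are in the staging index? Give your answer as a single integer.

After op 1 (modify f.txt): modified={f.txt} staged={none}
After op 2 (modify f.txt): modified={f.txt} staged={none}
After op 3 (git add f.txt): modified={none} staged={f.txt}
After op 4 (git add f.txt): modified={none} staged={f.txt}
After op 5 (modify d.txt): modified={d.txt} staged={f.txt}
After op 6 (modify e.txt): modified={d.txt, e.txt} staged={f.txt}
After op 7 (modify g.txt): modified={d.txt, e.txt, g.txt} staged={f.txt}
After op 8 (git add g.txt): modified={d.txt, e.txt} staged={f.txt, g.txt}
After op 9 (modify d.txt): modified={d.txt, e.txt} staged={f.txt, g.txt}
After op 10 (git add d.txt): modified={e.txt} staged={d.txt, f.txt, g.txt}
After op 11 (modify f.txt): modified={e.txt, f.txt} staged={d.txt, f.txt, g.txt}
After op 12 (git add e.txt): modified={f.txt} staged={d.txt, e.txt, f.txt, g.txt}
After op 13 (git commit): modified={f.txt} staged={none}
After op 14 (git add f.txt): modified={none} staged={f.txt}
After op 15 (modify g.txt): modified={g.txt} staged={f.txt}
After op 16 (git reset f.txt): modified={f.txt, g.txt} staged={none}
After op 17 (modify d.txt): modified={d.txt, f.txt, g.txt} staged={none}
Final staged set: {none} -> count=0

Answer: 0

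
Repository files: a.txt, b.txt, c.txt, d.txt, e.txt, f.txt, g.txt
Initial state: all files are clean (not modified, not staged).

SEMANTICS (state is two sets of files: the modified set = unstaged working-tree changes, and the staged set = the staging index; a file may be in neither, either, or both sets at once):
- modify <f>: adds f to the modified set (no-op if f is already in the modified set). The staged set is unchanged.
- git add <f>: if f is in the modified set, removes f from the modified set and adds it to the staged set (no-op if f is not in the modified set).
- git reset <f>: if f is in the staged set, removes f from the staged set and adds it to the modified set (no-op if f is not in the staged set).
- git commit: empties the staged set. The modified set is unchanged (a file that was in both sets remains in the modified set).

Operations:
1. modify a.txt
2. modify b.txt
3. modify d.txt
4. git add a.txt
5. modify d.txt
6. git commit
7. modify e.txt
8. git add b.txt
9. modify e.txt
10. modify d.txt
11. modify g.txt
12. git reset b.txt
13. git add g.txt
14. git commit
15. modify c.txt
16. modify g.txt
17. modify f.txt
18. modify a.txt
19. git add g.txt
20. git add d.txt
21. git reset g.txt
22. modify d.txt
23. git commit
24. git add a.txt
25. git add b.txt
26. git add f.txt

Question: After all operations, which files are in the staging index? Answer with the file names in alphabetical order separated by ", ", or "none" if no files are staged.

After op 1 (modify a.txt): modified={a.txt} staged={none}
After op 2 (modify b.txt): modified={a.txt, b.txt} staged={none}
After op 3 (modify d.txt): modified={a.txt, b.txt, d.txt} staged={none}
After op 4 (git add a.txt): modified={b.txt, d.txt} staged={a.txt}
After op 5 (modify d.txt): modified={b.txt, d.txt} staged={a.txt}
After op 6 (git commit): modified={b.txt, d.txt} staged={none}
After op 7 (modify e.txt): modified={b.txt, d.txt, e.txt} staged={none}
After op 8 (git add b.txt): modified={d.txt, e.txt} staged={b.txt}
After op 9 (modify e.txt): modified={d.txt, e.txt} staged={b.txt}
After op 10 (modify d.txt): modified={d.txt, e.txt} staged={b.txt}
After op 11 (modify g.txt): modified={d.txt, e.txt, g.txt} staged={b.txt}
After op 12 (git reset b.txt): modified={b.txt, d.txt, e.txt, g.txt} staged={none}
After op 13 (git add g.txt): modified={b.txt, d.txt, e.txt} staged={g.txt}
After op 14 (git commit): modified={b.txt, d.txt, e.txt} staged={none}
After op 15 (modify c.txt): modified={b.txt, c.txt, d.txt, e.txt} staged={none}
After op 16 (modify g.txt): modified={b.txt, c.txt, d.txt, e.txt, g.txt} staged={none}
After op 17 (modify f.txt): modified={b.txt, c.txt, d.txt, e.txt, f.txt, g.txt} staged={none}
After op 18 (modify a.txt): modified={a.txt, b.txt, c.txt, d.txt, e.txt, f.txt, g.txt} staged={none}
After op 19 (git add g.txt): modified={a.txt, b.txt, c.txt, d.txt, e.txt, f.txt} staged={g.txt}
After op 20 (git add d.txt): modified={a.txt, b.txt, c.txt, e.txt, f.txt} staged={d.txt, g.txt}
After op 21 (git reset g.txt): modified={a.txt, b.txt, c.txt, e.txt, f.txt, g.txt} staged={d.txt}
After op 22 (modify d.txt): modified={a.txt, b.txt, c.txt, d.txt, e.txt, f.txt, g.txt} staged={d.txt}
After op 23 (git commit): modified={a.txt, b.txt, c.txt, d.txt, e.txt, f.txt, g.txt} staged={none}
After op 24 (git add a.txt): modified={b.txt, c.txt, d.txt, e.txt, f.txt, g.txt} staged={a.txt}
After op 25 (git add b.txt): modified={c.txt, d.txt, e.txt, f.txt, g.txt} staged={a.txt, b.txt}
After op 26 (git add f.txt): modified={c.txt, d.txt, e.txt, g.txt} staged={a.txt, b.txt, f.txt}

Answer: a.txt, b.txt, f.txt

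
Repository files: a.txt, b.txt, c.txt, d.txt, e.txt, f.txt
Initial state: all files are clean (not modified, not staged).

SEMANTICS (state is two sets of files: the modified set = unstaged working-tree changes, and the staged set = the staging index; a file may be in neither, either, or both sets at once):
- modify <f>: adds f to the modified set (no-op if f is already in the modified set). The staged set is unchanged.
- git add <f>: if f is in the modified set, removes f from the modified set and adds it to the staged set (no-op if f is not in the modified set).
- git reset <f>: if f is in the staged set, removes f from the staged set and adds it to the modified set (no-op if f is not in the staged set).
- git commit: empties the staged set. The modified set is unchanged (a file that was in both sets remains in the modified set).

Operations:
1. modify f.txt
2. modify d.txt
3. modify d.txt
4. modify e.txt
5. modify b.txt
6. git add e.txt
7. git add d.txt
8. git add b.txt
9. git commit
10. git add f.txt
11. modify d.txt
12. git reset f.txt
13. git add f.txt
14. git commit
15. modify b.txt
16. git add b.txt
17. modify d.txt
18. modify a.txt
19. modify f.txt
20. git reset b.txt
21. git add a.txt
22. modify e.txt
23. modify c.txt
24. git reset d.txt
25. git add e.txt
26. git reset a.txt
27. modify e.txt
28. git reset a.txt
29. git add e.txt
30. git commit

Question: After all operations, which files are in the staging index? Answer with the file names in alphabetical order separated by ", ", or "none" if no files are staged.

After op 1 (modify f.txt): modified={f.txt} staged={none}
After op 2 (modify d.txt): modified={d.txt, f.txt} staged={none}
After op 3 (modify d.txt): modified={d.txt, f.txt} staged={none}
After op 4 (modify e.txt): modified={d.txt, e.txt, f.txt} staged={none}
After op 5 (modify b.txt): modified={b.txt, d.txt, e.txt, f.txt} staged={none}
After op 6 (git add e.txt): modified={b.txt, d.txt, f.txt} staged={e.txt}
After op 7 (git add d.txt): modified={b.txt, f.txt} staged={d.txt, e.txt}
After op 8 (git add b.txt): modified={f.txt} staged={b.txt, d.txt, e.txt}
After op 9 (git commit): modified={f.txt} staged={none}
After op 10 (git add f.txt): modified={none} staged={f.txt}
After op 11 (modify d.txt): modified={d.txt} staged={f.txt}
After op 12 (git reset f.txt): modified={d.txt, f.txt} staged={none}
After op 13 (git add f.txt): modified={d.txt} staged={f.txt}
After op 14 (git commit): modified={d.txt} staged={none}
After op 15 (modify b.txt): modified={b.txt, d.txt} staged={none}
After op 16 (git add b.txt): modified={d.txt} staged={b.txt}
After op 17 (modify d.txt): modified={d.txt} staged={b.txt}
After op 18 (modify a.txt): modified={a.txt, d.txt} staged={b.txt}
After op 19 (modify f.txt): modified={a.txt, d.txt, f.txt} staged={b.txt}
After op 20 (git reset b.txt): modified={a.txt, b.txt, d.txt, f.txt} staged={none}
After op 21 (git add a.txt): modified={b.txt, d.txt, f.txt} staged={a.txt}
After op 22 (modify e.txt): modified={b.txt, d.txt, e.txt, f.txt} staged={a.txt}
After op 23 (modify c.txt): modified={b.txt, c.txt, d.txt, e.txt, f.txt} staged={a.txt}
After op 24 (git reset d.txt): modified={b.txt, c.txt, d.txt, e.txt, f.txt} staged={a.txt}
After op 25 (git add e.txt): modified={b.txt, c.txt, d.txt, f.txt} staged={a.txt, e.txt}
After op 26 (git reset a.txt): modified={a.txt, b.txt, c.txt, d.txt, f.txt} staged={e.txt}
After op 27 (modify e.txt): modified={a.txt, b.txt, c.txt, d.txt, e.txt, f.txt} staged={e.txt}
After op 28 (git reset a.txt): modified={a.txt, b.txt, c.txt, d.txt, e.txt, f.txt} staged={e.txt}
After op 29 (git add e.txt): modified={a.txt, b.txt, c.txt, d.txt, f.txt} staged={e.txt}
After op 30 (git commit): modified={a.txt, b.txt, c.txt, d.txt, f.txt} staged={none}

Answer: none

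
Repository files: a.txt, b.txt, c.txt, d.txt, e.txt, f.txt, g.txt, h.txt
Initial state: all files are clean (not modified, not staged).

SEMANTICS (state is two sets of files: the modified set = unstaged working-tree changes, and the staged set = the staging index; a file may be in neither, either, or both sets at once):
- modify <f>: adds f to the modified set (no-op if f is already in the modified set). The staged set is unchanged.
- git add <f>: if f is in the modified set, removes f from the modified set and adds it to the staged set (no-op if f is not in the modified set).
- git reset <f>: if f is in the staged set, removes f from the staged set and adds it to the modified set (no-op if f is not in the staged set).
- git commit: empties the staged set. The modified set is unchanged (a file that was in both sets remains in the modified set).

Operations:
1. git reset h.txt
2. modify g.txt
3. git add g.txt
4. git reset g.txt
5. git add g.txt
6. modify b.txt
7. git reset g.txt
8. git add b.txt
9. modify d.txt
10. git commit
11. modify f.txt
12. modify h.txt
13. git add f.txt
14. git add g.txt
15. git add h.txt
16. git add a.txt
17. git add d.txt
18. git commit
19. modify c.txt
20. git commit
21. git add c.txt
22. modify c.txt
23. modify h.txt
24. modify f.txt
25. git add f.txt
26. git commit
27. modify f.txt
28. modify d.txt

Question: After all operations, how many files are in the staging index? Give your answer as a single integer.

Answer: 0

Derivation:
After op 1 (git reset h.txt): modified={none} staged={none}
After op 2 (modify g.txt): modified={g.txt} staged={none}
After op 3 (git add g.txt): modified={none} staged={g.txt}
After op 4 (git reset g.txt): modified={g.txt} staged={none}
After op 5 (git add g.txt): modified={none} staged={g.txt}
After op 6 (modify b.txt): modified={b.txt} staged={g.txt}
After op 7 (git reset g.txt): modified={b.txt, g.txt} staged={none}
After op 8 (git add b.txt): modified={g.txt} staged={b.txt}
After op 9 (modify d.txt): modified={d.txt, g.txt} staged={b.txt}
After op 10 (git commit): modified={d.txt, g.txt} staged={none}
After op 11 (modify f.txt): modified={d.txt, f.txt, g.txt} staged={none}
After op 12 (modify h.txt): modified={d.txt, f.txt, g.txt, h.txt} staged={none}
After op 13 (git add f.txt): modified={d.txt, g.txt, h.txt} staged={f.txt}
After op 14 (git add g.txt): modified={d.txt, h.txt} staged={f.txt, g.txt}
After op 15 (git add h.txt): modified={d.txt} staged={f.txt, g.txt, h.txt}
After op 16 (git add a.txt): modified={d.txt} staged={f.txt, g.txt, h.txt}
After op 17 (git add d.txt): modified={none} staged={d.txt, f.txt, g.txt, h.txt}
After op 18 (git commit): modified={none} staged={none}
After op 19 (modify c.txt): modified={c.txt} staged={none}
After op 20 (git commit): modified={c.txt} staged={none}
After op 21 (git add c.txt): modified={none} staged={c.txt}
After op 22 (modify c.txt): modified={c.txt} staged={c.txt}
After op 23 (modify h.txt): modified={c.txt, h.txt} staged={c.txt}
After op 24 (modify f.txt): modified={c.txt, f.txt, h.txt} staged={c.txt}
After op 25 (git add f.txt): modified={c.txt, h.txt} staged={c.txt, f.txt}
After op 26 (git commit): modified={c.txt, h.txt} staged={none}
After op 27 (modify f.txt): modified={c.txt, f.txt, h.txt} staged={none}
After op 28 (modify d.txt): modified={c.txt, d.txt, f.txt, h.txt} staged={none}
Final staged set: {none} -> count=0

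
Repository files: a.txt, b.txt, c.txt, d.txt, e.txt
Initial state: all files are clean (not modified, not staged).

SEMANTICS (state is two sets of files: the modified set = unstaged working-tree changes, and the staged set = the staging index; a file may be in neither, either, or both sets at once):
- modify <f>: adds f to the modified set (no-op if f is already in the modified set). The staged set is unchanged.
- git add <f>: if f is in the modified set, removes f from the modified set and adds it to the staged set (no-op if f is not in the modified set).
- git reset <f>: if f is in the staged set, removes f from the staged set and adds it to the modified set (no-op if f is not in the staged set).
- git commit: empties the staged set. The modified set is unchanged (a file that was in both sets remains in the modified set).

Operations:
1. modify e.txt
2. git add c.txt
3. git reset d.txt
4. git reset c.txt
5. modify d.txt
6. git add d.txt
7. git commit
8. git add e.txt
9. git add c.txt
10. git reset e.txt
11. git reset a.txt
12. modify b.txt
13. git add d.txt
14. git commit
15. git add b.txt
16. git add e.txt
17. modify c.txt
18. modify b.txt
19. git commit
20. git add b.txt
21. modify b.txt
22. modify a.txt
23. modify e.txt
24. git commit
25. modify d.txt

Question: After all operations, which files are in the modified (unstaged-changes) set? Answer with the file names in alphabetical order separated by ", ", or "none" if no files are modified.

Answer: a.txt, b.txt, c.txt, d.txt, e.txt

Derivation:
After op 1 (modify e.txt): modified={e.txt} staged={none}
After op 2 (git add c.txt): modified={e.txt} staged={none}
After op 3 (git reset d.txt): modified={e.txt} staged={none}
After op 4 (git reset c.txt): modified={e.txt} staged={none}
After op 5 (modify d.txt): modified={d.txt, e.txt} staged={none}
After op 6 (git add d.txt): modified={e.txt} staged={d.txt}
After op 7 (git commit): modified={e.txt} staged={none}
After op 8 (git add e.txt): modified={none} staged={e.txt}
After op 9 (git add c.txt): modified={none} staged={e.txt}
After op 10 (git reset e.txt): modified={e.txt} staged={none}
After op 11 (git reset a.txt): modified={e.txt} staged={none}
After op 12 (modify b.txt): modified={b.txt, e.txt} staged={none}
After op 13 (git add d.txt): modified={b.txt, e.txt} staged={none}
After op 14 (git commit): modified={b.txt, e.txt} staged={none}
After op 15 (git add b.txt): modified={e.txt} staged={b.txt}
After op 16 (git add e.txt): modified={none} staged={b.txt, e.txt}
After op 17 (modify c.txt): modified={c.txt} staged={b.txt, e.txt}
After op 18 (modify b.txt): modified={b.txt, c.txt} staged={b.txt, e.txt}
After op 19 (git commit): modified={b.txt, c.txt} staged={none}
After op 20 (git add b.txt): modified={c.txt} staged={b.txt}
After op 21 (modify b.txt): modified={b.txt, c.txt} staged={b.txt}
After op 22 (modify a.txt): modified={a.txt, b.txt, c.txt} staged={b.txt}
After op 23 (modify e.txt): modified={a.txt, b.txt, c.txt, e.txt} staged={b.txt}
After op 24 (git commit): modified={a.txt, b.txt, c.txt, e.txt} staged={none}
After op 25 (modify d.txt): modified={a.txt, b.txt, c.txt, d.txt, e.txt} staged={none}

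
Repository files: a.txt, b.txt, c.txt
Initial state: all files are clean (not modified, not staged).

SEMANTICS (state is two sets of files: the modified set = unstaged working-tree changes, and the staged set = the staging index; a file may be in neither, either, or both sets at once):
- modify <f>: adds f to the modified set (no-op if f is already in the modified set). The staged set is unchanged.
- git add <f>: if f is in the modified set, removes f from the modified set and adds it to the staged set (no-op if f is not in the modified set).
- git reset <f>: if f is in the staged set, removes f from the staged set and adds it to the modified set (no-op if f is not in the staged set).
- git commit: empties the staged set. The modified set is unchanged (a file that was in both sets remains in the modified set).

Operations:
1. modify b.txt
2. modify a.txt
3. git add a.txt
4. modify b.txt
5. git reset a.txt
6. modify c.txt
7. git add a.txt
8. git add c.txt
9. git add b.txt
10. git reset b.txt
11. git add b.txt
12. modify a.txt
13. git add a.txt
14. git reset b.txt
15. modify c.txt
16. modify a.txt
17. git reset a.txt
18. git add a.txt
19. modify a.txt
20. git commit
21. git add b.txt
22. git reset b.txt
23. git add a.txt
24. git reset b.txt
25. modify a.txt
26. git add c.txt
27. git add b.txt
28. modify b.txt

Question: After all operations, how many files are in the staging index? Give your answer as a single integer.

Answer: 3

Derivation:
After op 1 (modify b.txt): modified={b.txt} staged={none}
After op 2 (modify a.txt): modified={a.txt, b.txt} staged={none}
After op 3 (git add a.txt): modified={b.txt} staged={a.txt}
After op 4 (modify b.txt): modified={b.txt} staged={a.txt}
After op 5 (git reset a.txt): modified={a.txt, b.txt} staged={none}
After op 6 (modify c.txt): modified={a.txt, b.txt, c.txt} staged={none}
After op 7 (git add a.txt): modified={b.txt, c.txt} staged={a.txt}
After op 8 (git add c.txt): modified={b.txt} staged={a.txt, c.txt}
After op 9 (git add b.txt): modified={none} staged={a.txt, b.txt, c.txt}
After op 10 (git reset b.txt): modified={b.txt} staged={a.txt, c.txt}
After op 11 (git add b.txt): modified={none} staged={a.txt, b.txt, c.txt}
After op 12 (modify a.txt): modified={a.txt} staged={a.txt, b.txt, c.txt}
After op 13 (git add a.txt): modified={none} staged={a.txt, b.txt, c.txt}
After op 14 (git reset b.txt): modified={b.txt} staged={a.txt, c.txt}
After op 15 (modify c.txt): modified={b.txt, c.txt} staged={a.txt, c.txt}
After op 16 (modify a.txt): modified={a.txt, b.txt, c.txt} staged={a.txt, c.txt}
After op 17 (git reset a.txt): modified={a.txt, b.txt, c.txt} staged={c.txt}
After op 18 (git add a.txt): modified={b.txt, c.txt} staged={a.txt, c.txt}
After op 19 (modify a.txt): modified={a.txt, b.txt, c.txt} staged={a.txt, c.txt}
After op 20 (git commit): modified={a.txt, b.txt, c.txt} staged={none}
After op 21 (git add b.txt): modified={a.txt, c.txt} staged={b.txt}
After op 22 (git reset b.txt): modified={a.txt, b.txt, c.txt} staged={none}
After op 23 (git add a.txt): modified={b.txt, c.txt} staged={a.txt}
After op 24 (git reset b.txt): modified={b.txt, c.txt} staged={a.txt}
After op 25 (modify a.txt): modified={a.txt, b.txt, c.txt} staged={a.txt}
After op 26 (git add c.txt): modified={a.txt, b.txt} staged={a.txt, c.txt}
After op 27 (git add b.txt): modified={a.txt} staged={a.txt, b.txt, c.txt}
After op 28 (modify b.txt): modified={a.txt, b.txt} staged={a.txt, b.txt, c.txt}
Final staged set: {a.txt, b.txt, c.txt} -> count=3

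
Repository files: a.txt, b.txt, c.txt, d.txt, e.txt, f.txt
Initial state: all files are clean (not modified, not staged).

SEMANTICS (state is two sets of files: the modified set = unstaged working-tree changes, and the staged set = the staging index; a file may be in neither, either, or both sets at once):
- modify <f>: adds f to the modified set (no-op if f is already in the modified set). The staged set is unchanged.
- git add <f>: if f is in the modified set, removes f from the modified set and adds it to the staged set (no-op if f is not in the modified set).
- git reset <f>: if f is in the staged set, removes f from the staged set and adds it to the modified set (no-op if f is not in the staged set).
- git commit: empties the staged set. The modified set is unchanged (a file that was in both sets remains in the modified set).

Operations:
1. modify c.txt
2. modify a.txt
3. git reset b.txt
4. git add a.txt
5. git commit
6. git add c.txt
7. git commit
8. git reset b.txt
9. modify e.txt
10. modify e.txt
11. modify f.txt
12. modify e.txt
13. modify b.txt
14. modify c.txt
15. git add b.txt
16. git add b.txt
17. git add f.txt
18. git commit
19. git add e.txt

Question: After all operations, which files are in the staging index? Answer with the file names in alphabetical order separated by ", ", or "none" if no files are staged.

Answer: e.txt

Derivation:
After op 1 (modify c.txt): modified={c.txt} staged={none}
After op 2 (modify a.txt): modified={a.txt, c.txt} staged={none}
After op 3 (git reset b.txt): modified={a.txt, c.txt} staged={none}
After op 4 (git add a.txt): modified={c.txt} staged={a.txt}
After op 5 (git commit): modified={c.txt} staged={none}
After op 6 (git add c.txt): modified={none} staged={c.txt}
After op 7 (git commit): modified={none} staged={none}
After op 8 (git reset b.txt): modified={none} staged={none}
After op 9 (modify e.txt): modified={e.txt} staged={none}
After op 10 (modify e.txt): modified={e.txt} staged={none}
After op 11 (modify f.txt): modified={e.txt, f.txt} staged={none}
After op 12 (modify e.txt): modified={e.txt, f.txt} staged={none}
After op 13 (modify b.txt): modified={b.txt, e.txt, f.txt} staged={none}
After op 14 (modify c.txt): modified={b.txt, c.txt, e.txt, f.txt} staged={none}
After op 15 (git add b.txt): modified={c.txt, e.txt, f.txt} staged={b.txt}
After op 16 (git add b.txt): modified={c.txt, e.txt, f.txt} staged={b.txt}
After op 17 (git add f.txt): modified={c.txt, e.txt} staged={b.txt, f.txt}
After op 18 (git commit): modified={c.txt, e.txt} staged={none}
After op 19 (git add e.txt): modified={c.txt} staged={e.txt}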